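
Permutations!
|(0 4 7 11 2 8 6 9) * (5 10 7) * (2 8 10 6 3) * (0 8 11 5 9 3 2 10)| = |(11)(0 4 9 8 2)(3 10 7 5 6)| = 5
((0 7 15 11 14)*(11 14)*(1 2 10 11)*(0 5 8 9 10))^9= ((0 7 15 14 5 8 9 10 11 1 2))^9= (0 1 10 8 14 7 2 11 9 5 15)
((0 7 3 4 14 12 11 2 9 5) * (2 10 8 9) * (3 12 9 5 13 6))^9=(0 12 10 5 7 11 8)(3 9)(4 13)(6 14)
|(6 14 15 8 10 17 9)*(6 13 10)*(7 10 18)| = 12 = |(6 14 15 8)(7 10 17 9 13 18)|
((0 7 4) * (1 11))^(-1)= ((0 7 4)(1 11))^(-1)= (0 4 7)(1 11)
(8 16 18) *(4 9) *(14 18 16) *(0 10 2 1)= (0 10 2 1)(4 9)(8 14 18)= [10, 0, 1, 3, 9, 5, 6, 7, 14, 4, 2, 11, 12, 13, 18, 15, 16, 17, 8]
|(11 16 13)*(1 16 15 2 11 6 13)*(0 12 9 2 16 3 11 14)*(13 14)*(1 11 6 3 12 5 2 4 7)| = |(0 5 2 13 3 6 14)(1 12 9 4 7)(11 15 16)| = 105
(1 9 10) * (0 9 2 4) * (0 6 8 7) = (0 9 10 1 2 4 6 8 7) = [9, 2, 4, 3, 6, 5, 8, 0, 7, 10, 1]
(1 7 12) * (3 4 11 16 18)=(1 7 12)(3 4 11 16 18)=[0, 7, 2, 4, 11, 5, 6, 12, 8, 9, 10, 16, 1, 13, 14, 15, 18, 17, 3]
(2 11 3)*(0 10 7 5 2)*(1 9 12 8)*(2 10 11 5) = (0 11 3)(1 9 12 8)(2 5 10 7) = [11, 9, 5, 0, 4, 10, 6, 2, 1, 12, 7, 3, 8]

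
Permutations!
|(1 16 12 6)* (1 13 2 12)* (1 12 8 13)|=|(1 16 12 6)(2 8 13)|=12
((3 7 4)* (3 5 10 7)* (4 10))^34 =((4 5)(7 10))^34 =(10)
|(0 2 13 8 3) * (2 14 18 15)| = |(0 14 18 15 2 13 8 3)| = 8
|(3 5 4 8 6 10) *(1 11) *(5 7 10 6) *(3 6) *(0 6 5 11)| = |(0 6 3 7 10 5 4 8 11 1)| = 10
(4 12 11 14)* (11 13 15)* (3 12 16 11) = (3 12 13 15)(4 16 11 14) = [0, 1, 2, 12, 16, 5, 6, 7, 8, 9, 10, 14, 13, 15, 4, 3, 11]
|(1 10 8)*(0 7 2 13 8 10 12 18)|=8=|(0 7 2 13 8 1 12 18)|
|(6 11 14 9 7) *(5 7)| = |(5 7 6 11 14 9)| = 6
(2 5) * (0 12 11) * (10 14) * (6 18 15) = [12, 1, 5, 3, 4, 2, 18, 7, 8, 9, 14, 0, 11, 13, 10, 6, 16, 17, 15] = (0 12 11)(2 5)(6 18 15)(10 14)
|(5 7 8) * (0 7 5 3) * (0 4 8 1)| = 3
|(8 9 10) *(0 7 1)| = 3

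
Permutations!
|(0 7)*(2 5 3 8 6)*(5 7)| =7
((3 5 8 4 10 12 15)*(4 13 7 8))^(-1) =(3 15 12 10 4 5)(7 13 8)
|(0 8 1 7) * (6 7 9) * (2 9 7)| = 12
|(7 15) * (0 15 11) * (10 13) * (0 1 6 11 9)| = |(0 15 7 9)(1 6 11)(10 13)| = 12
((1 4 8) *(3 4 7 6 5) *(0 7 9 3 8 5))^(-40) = ((0 7 6)(1 9 3 4 5 8))^(-40) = (0 6 7)(1 3 5)(4 8 9)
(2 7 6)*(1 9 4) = (1 9 4)(2 7 6) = [0, 9, 7, 3, 1, 5, 2, 6, 8, 4]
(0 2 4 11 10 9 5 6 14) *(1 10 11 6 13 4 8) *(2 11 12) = (0 11 12 2 8 1 10 9 5 13 4 6 14) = [11, 10, 8, 3, 6, 13, 14, 7, 1, 5, 9, 12, 2, 4, 0]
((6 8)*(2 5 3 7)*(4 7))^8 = ((2 5 3 4 7)(6 8))^8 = (8)(2 4 5 7 3)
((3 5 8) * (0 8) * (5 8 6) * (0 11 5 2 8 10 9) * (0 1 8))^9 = ((0 6 2)(1 8 3 10 9)(5 11))^9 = (1 9 10 3 8)(5 11)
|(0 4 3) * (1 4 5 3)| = 6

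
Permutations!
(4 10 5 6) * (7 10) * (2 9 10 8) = (2 9 10 5 6 4 7 8) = [0, 1, 9, 3, 7, 6, 4, 8, 2, 10, 5]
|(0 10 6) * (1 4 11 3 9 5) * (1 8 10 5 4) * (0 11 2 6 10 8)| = 6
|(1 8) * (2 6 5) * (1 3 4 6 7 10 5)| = |(1 8 3 4 6)(2 7 10 5)| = 20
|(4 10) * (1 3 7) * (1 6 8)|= 10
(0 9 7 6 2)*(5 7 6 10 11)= (0 9 6 2)(5 7 10 11)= [9, 1, 0, 3, 4, 7, 2, 10, 8, 6, 11, 5]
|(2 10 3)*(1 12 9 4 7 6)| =6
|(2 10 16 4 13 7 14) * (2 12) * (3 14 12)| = |(2 10 16 4 13 7 12)(3 14)| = 14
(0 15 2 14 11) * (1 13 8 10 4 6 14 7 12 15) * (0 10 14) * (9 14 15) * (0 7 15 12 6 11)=[1, 13, 15, 3, 11, 5, 7, 6, 12, 14, 4, 10, 9, 8, 0, 2]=(0 1 13 8 12 9 14)(2 15)(4 11 10)(6 7)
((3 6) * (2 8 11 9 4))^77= ((2 8 11 9 4)(3 6))^77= (2 11 4 8 9)(3 6)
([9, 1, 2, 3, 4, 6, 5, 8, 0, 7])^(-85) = (0 8 7 9)(5 6)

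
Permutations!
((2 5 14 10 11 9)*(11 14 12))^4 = (14)(2 9 11 12 5)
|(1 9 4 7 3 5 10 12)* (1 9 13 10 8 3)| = |(1 13 10 12 9 4 7)(3 5 8)| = 21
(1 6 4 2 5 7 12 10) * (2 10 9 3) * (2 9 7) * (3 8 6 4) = [0, 4, 5, 9, 10, 2, 3, 12, 6, 8, 1, 11, 7] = (1 4 10)(2 5)(3 9 8 6)(7 12)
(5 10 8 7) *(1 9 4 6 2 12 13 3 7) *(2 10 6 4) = (1 9 2 12 13 3 7 5 6 10 8) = [0, 9, 12, 7, 4, 6, 10, 5, 1, 2, 8, 11, 13, 3]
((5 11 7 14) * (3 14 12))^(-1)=((3 14 5 11 7 12))^(-1)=(3 12 7 11 5 14)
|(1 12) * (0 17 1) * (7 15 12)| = |(0 17 1 7 15 12)| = 6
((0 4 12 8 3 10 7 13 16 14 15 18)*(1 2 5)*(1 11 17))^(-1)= ((0 4 12 8 3 10 7 13 16 14 15 18)(1 2 5 11 17))^(-1)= (0 18 15 14 16 13 7 10 3 8 12 4)(1 17 11 5 2)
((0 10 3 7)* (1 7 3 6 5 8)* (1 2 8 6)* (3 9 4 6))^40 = (10)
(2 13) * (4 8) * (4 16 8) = (2 13)(8 16) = [0, 1, 13, 3, 4, 5, 6, 7, 16, 9, 10, 11, 12, 2, 14, 15, 8]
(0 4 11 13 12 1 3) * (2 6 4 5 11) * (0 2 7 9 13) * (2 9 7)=[5, 3, 6, 9, 2, 11, 4, 7, 8, 13, 10, 0, 1, 12]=(0 5 11)(1 3 9 13 12)(2 6 4)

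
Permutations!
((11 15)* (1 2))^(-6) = ((1 2)(11 15))^(-6) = (15)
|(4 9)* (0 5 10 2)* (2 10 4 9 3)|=|(10)(0 5 4 3 2)|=5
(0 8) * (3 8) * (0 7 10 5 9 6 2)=(0 3 8 7 10 5 9 6 2)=[3, 1, 0, 8, 4, 9, 2, 10, 7, 6, 5]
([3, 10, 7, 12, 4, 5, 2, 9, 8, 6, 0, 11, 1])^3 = (0 1 3 10 12)(2 6 9 7)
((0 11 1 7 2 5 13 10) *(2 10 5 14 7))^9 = (0 1 14 10 11 2 7)(5 13) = ((0 11 1 2 14 7 10)(5 13))^9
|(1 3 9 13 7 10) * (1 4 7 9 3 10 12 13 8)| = |(1 10 4 7 12 13 9 8)| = 8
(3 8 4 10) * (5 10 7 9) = (3 8 4 7 9 5 10) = [0, 1, 2, 8, 7, 10, 6, 9, 4, 5, 3]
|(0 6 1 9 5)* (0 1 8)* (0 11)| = |(0 6 8 11)(1 9 5)| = 12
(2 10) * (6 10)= (2 6 10)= [0, 1, 6, 3, 4, 5, 10, 7, 8, 9, 2]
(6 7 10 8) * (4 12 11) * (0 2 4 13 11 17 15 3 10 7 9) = (0 2 4 12 17 15 3 10 8 6 9)(11 13) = [2, 1, 4, 10, 12, 5, 9, 7, 6, 0, 8, 13, 17, 11, 14, 3, 16, 15]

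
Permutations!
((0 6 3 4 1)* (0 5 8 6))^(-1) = (1 4 3 6 8 5)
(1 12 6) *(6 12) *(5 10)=(12)(1 6)(5 10)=[0, 6, 2, 3, 4, 10, 1, 7, 8, 9, 5, 11, 12]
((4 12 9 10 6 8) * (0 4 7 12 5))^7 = (0 4 5)(6 8 7 12 9 10)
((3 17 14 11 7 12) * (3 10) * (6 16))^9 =(3 14 7 10 17 11 12)(6 16)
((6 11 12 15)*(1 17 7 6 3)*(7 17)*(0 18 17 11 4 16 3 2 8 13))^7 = ((0 18 17 11 12 15 2 8 13)(1 7 6 4 16 3))^7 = (0 8 15 11 18 13 2 12 17)(1 7 6 4 16 3)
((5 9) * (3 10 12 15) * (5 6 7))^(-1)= (3 15 12 10)(5 7 6 9)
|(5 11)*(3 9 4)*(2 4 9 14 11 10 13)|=|(2 4 3 14 11 5 10 13)|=8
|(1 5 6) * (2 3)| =|(1 5 6)(2 3)| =6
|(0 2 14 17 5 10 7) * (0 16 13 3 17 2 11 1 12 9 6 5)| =|(0 11 1 12 9 6 5 10 7 16 13 3 17)(2 14)| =26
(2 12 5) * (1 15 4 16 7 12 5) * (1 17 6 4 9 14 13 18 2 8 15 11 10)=(1 11 10)(2 5 8 15 9 14 13 18)(4 16 7 12 17 6)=[0, 11, 5, 3, 16, 8, 4, 12, 15, 14, 1, 10, 17, 18, 13, 9, 7, 6, 2]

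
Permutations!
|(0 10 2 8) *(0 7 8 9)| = 4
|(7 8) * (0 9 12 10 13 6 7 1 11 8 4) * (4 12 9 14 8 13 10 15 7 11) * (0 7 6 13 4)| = |(0 14 8 1)(4 7 12 15 6 11)| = 12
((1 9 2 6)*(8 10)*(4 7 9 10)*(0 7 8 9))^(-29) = (0 7)(1 10 9 2 6)(4 8)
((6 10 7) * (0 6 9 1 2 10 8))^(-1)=((0 6 8)(1 2 10 7 9))^(-1)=(0 8 6)(1 9 7 10 2)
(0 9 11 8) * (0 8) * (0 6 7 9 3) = (0 3)(6 7 9 11) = [3, 1, 2, 0, 4, 5, 7, 9, 8, 11, 10, 6]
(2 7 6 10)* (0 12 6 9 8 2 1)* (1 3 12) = (0 1)(2 7 9 8)(3 12 6 10) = [1, 0, 7, 12, 4, 5, 10, 9, 2, 8, 3, 11, 6]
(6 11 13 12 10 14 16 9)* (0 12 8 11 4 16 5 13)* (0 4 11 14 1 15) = (0 12 10 1 15)(4 16 9 6 11)(5 13 8 14) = [12, 15, 2, 3, 16, 13, 11, 7, 14, 6, 1, 4, 10, 8, 5, 0, 9]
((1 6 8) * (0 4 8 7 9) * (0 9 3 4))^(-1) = ((9)(1 6 7 3 4 8))^(-1) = (9)(1 8 4 3 7 6)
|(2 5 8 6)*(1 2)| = 5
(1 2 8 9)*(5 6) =(1 2 8 9)(5 6) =[0, 2, 8, 3, 4, 6, 5, 7, 9, 1]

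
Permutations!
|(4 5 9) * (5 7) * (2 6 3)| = |(2 6 3)(4 7 5 9)| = 12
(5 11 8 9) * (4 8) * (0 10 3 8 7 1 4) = [10, 4, 2, 8, 7, 11, 6, 1, 9, 5, 3, 0] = (0 10 3 8 9 5 11)(1 4 7)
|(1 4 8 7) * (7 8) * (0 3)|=6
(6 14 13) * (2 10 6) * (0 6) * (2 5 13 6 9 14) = (0 9 14 6 2 10)(5 13) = [9, 1, 10, 3, 4, 13, 2, 7, 8, 14, 0, 11, 12, 5, 6]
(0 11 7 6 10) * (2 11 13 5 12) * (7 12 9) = [13, 1, 11, 3, 4, 9, 10, 6, 8, 7, 0, 12, 2, 5] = (0 13 5 9 7 6 10)(2 11 12)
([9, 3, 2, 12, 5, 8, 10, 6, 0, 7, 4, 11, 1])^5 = (0 4 7 8 10 9 5 6)(1 12 3)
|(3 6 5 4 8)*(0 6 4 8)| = 6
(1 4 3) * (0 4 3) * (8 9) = (0 4)(1 3)(8 9) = [4, 3, 2, 1, 0, 5, 6, 7, 9, 8]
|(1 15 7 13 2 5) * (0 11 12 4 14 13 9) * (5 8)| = 13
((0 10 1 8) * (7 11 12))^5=((0 10 1 8)(7 11 12))^5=(0 10 1 8)(7 12 11)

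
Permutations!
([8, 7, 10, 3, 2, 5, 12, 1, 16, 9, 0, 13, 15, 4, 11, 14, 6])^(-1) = (0 10 2 4 13 11 14 15 12 6 16 8)(1 7)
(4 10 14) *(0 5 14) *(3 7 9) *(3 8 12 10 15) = (0 5 14 4 15 3 7 9 8 12 10) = [5, 1, 2, 7, 15, 14, 6, 9, 12, 8, 0, 11, 10, 13, 4, 3]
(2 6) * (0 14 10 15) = (0 14 10 15)(2 6) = [14, 1, 6, 3, 4, 5, 2, 7, 8, 9, 15, 11, 12, 13, 10, 0]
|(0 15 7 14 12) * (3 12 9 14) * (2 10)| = 10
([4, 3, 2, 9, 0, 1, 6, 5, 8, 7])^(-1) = [4, 5, 2, 1, 0, 7, 6, 9, 8, 3]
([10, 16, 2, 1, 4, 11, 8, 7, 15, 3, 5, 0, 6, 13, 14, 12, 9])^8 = (16)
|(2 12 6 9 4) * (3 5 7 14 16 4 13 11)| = |(2 12 6 9 13 11 3 5 7 14 16 4)| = 12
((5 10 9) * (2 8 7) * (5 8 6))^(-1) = ((2 6 5 10 9 8 7))^(-1) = (2 7 8 9 10 5 6)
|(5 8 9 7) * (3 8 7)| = |(3 8 9)(5 7)| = 6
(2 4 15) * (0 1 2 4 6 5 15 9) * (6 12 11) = (0 1 2 12 11 6 5 15 4 9) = [1, 2, 12, 3, 9, 15, 5, 7, 8, 0, 10, 6, 11, 13, 14, 4]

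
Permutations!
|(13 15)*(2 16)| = 2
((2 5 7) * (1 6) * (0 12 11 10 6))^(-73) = (0 1 6 10 11 12)(2 7 5)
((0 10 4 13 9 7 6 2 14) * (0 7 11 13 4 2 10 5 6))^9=(0 6 2 7 5 10 14)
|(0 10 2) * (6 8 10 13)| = 6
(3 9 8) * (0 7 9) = (0 7 9 8 3) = [7, 1, 2, 0, 4, 5, 6, 9, 3, 8]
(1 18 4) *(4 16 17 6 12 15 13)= [0, 18, 2, 3, 1, 5, 12, 7, 8, 9, 10, 11, 15, 4, 14, 13, 17, 6, 16]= (1 18 16 17 6 12 15 13 4)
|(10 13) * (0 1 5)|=|(0 1 5)(10 13)|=6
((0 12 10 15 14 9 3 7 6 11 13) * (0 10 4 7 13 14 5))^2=(0 4 6 14 3 10 5 12 7 11 9 13 15)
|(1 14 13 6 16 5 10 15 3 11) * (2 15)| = 11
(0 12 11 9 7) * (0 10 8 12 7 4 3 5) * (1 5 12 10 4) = [7, 5, 2, 12, 3, 0, 6, 4, 10, 1, 8, 9, 11] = (0 7 4 3 12 11 9 1 5)(8 10)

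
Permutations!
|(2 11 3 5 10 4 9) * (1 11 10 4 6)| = 9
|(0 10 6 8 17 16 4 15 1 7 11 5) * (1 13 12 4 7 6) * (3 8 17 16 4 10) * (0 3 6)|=18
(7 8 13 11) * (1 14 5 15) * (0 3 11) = [3, 14, 2, 11, 4, 15, 6, 8, 13, 9, 10, 7, 12, 0, 5, 1] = (0 3 11 7 8 13)(1 14 5 15)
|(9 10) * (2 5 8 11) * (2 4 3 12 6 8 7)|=6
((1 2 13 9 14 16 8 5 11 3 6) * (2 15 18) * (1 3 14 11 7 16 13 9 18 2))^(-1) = (1 18 13 14 11 9 2 15)(3 6)(5 8 16 7)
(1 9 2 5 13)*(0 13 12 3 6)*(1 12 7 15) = (0 13 12 3 6)(1 9 2 5 7 15) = [13, 9, 5, 6, 4, 7, 0, 15, 8, 2, 10, 11, 3, 12, 14, 1]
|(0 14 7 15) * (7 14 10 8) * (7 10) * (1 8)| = |(0 7 15)(1 8 10)| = 3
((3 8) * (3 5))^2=(3 5 8)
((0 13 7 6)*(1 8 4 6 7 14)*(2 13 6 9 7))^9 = (0 6)(1 8 4 9 7 2 13 14)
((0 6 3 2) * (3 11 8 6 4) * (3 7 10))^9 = (11)(0 10)(2 7)(3 4)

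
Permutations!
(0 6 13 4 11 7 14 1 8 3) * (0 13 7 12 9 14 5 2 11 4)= [6, 8, 11, 13, 4, 2, 7, 5, 3, 14, 10, 12, 9, 0, 1]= (0 6 7 5 2 11 12 9 14 1 8 3 13)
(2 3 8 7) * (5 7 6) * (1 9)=[0, 9, 3, 8, 4, 7, 5, 2, 6, 1]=(1 9)(2 3 8 6 5 7)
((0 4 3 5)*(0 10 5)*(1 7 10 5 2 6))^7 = (0 4 3)(1 10 6 7 2)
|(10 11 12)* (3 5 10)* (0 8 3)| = |(0 8 3 5 10 11 12)| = 7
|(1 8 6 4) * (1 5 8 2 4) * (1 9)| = 7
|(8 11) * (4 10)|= 2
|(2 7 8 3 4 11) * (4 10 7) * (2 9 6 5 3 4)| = |(3 10 7 8 4 11 9 6 5)| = 9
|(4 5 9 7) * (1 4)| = 5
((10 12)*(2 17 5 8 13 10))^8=(2 17 5 8 13 10 12)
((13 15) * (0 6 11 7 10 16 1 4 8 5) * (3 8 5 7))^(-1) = (0 5 4 1 16 10 7 8 3 11 6)(13 15)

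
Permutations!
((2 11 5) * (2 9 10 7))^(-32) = (2 10 5)(7 9 11)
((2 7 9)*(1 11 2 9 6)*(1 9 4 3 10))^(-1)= (1 10 3 4 9 6 7 2 11)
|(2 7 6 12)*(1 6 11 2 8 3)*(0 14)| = 30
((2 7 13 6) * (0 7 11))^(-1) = ((0 7 13 6 2 11))^(-1) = (0 11 2 6 13 7)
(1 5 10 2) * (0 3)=(0 3)(1 5 10 2)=[3, 5, 1, 0, 4, 10, 6, 7, 8, 9, 2]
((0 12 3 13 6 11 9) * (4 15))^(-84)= (15)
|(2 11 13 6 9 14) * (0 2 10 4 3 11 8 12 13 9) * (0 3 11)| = 35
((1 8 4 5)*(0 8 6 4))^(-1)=(0 8)(1 5 4 6)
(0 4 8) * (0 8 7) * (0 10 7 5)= [4, 1, 2, 3, 5, 0, 6, 10, 8, 9, 7]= (0 4 5)(7 10)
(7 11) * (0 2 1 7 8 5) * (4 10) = [2, 7, 1, 3, 10, 0, 6, 11, 5, 9, 4, 8] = (0 2 1 7 11 8 5)(4 10)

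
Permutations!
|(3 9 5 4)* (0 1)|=4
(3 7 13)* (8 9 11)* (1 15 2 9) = (1 15 2 9 11 8)(3 7 13) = [0, 15, 9, 7, 4, 5, 6, 13, 1, 11, 10, 8, 12, 3, 14, 2]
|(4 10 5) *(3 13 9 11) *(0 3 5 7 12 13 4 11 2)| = 18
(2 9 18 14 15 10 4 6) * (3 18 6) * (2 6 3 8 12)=[0, 1, 9, 18, 8, 5, 6, 7, 12, 3, 4, 11, 2, 13, 15, 10, 16, 17, 14]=(2 9 3 18 14 15 10 4 8 12)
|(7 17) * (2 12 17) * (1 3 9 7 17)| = 6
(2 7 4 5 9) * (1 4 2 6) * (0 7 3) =(0 7 2 3)(1 4 5 9 6) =[7, 4, 3, 0, 5, 9, 1, 2, 8, 6]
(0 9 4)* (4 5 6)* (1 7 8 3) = [9, 7, 2, 1, 0, 6, 4, 8, 3, 5] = (0 9 5 6 4)(1 7 8 3)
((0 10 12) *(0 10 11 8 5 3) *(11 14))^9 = (0 8)(3 11)(5 14)(10 12)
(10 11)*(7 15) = (7 15)(10 11) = [0, 1, 2, 3, 4, 5, 6, 15, 8, 9, 11, 10, 12, 13, 14, 7]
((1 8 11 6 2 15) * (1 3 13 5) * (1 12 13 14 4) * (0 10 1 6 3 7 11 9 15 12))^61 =(0 12 4 11 9 10 13 6 3 15 1 5 2 14 7 8)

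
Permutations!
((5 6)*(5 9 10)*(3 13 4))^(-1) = (3 4 13)(5 10 9 6)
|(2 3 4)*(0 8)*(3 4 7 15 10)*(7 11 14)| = 6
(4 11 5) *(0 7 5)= (0 7 5 4 11)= [7, 1, 2, 3, 11, 4, 6, 5, 8, 9, 10, 0]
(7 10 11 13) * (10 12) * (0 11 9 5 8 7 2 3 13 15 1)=(0 11 15 1)(2 3 13)(5 8 7 12 10 9)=[11, 0, 3, 13, 4, 8, 6, 12, 7, 5, 9, 15, 10, 2, 14, 1]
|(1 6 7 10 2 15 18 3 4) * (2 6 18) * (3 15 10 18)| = 6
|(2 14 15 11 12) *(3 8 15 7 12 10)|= 20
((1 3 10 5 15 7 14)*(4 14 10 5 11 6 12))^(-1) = ((1 3 5 15 7 10 11 6 12 4 14))^(-1) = (1 14 4 12 6 11 10 7 15 5 3)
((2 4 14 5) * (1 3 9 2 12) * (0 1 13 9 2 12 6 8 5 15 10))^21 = (0 14 3 10 4 1 15 2) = ((0 1 3 2 4 14 15 10)(5 6 8)(9 12 13))^21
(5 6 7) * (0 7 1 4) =(0 7 5 6 1 4) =[7, 4, 2, 3, 0, 6, 1, 5]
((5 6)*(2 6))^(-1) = (2 5 6)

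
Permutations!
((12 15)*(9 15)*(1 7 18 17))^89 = ((1 7 18 17)(9 15 12))^89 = (1 7 18 17)(9 12 15)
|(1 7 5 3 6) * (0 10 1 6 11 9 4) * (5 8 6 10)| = |(0 5 3 11 9 4)(1 7 8 6 10)| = 30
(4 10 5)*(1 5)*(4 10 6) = (1 5 10)(4 6) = [0, 5, 2, 3, 6, 10, 4, 7, 8, 9, 1]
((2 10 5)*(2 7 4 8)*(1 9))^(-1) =((1 9)(2 10 5 7 4 8))^(-1) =(1 9)(2 8 4 7 5 10)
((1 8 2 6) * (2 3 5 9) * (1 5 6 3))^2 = ((1 8)(2 3 6 5 9))^2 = (2 6 9 3 5)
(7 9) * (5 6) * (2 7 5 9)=(2 7)(5 6 9)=[0, 1, 7, 3, 4, 6, 9, 2, 8, 5]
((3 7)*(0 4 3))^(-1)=((0 4 3 7))^(-1)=(0 7 3 4)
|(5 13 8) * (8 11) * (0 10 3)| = 12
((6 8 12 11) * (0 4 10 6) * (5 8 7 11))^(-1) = (0 11 7 6 10 4)(5 12 8)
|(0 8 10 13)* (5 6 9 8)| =7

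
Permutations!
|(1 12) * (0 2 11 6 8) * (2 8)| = 6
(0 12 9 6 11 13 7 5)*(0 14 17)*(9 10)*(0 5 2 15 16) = (0 12 10 9 6 11 13 7 2 15 16)(5 14 17) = [12, 1, 15, 3, 4, 14, 11, 2, 8, 6, 9, 13, 10, 7, 17, 16, 0, 5]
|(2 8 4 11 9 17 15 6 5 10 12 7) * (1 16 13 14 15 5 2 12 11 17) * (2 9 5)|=84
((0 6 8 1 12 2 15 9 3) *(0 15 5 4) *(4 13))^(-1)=(0 4 13 5 2 12 1 8 6)(3 9 15)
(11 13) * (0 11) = (0 11 13) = [11, 1, 2, 3, 4, 5, 6, 7, 8, 9, 10, 13, 12, 0]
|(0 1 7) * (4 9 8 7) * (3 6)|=6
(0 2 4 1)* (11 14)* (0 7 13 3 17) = (0 2 4 1 7 13 3 17)(11 14) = [2, 7, 4, 17, 1, 5, 6, 13, 8, 9, 10, 14, 12, 3, 11, 15, 16, 0]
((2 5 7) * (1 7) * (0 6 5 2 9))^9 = ((0 6 5 1 7 9))^9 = (0 1)(5 9)(6 7)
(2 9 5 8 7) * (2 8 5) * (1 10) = (1 10)(2 9)(7 8) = [0, 10, 9, 3, 4, 5, 6, 8, 7, 2, 1]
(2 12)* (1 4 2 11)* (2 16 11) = (1 4 16 11)(2 12) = [0, 4, 12, 3, 16, 5, 6, 7, 8, 9, 10, 1, 2, 13, 14, 15, 11]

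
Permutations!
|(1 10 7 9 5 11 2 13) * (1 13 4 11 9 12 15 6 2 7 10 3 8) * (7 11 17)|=|(1 3 8)(2 4 17 7 12 15 6)(5 9)|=42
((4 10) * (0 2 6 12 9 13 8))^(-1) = ((0 2 6 12 9 13 8)(4 10))^(-1) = (0 8 13 9 12 6 2)(4 10)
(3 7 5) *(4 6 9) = (3 7 5)(4 6 9) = [0, 1, 2, 7, 6, 3, 9, 5, 8, 4]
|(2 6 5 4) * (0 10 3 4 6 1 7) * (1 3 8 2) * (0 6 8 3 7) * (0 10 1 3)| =30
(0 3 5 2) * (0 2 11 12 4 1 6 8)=(0 3 5 11 12 4 1 6 8)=[3, 6, 2, 5, 1, 11, 8, 7, 0, 9, 10, 12, 4]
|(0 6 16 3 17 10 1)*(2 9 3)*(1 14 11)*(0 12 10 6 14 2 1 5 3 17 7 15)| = |(0 14 11 5 3 7 15)(1 12 10 2 9 17 6 16)| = 56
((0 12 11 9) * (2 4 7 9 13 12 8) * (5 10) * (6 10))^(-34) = ((0 8 2 4 7 9)(5 6 10)(11 13 12))^(-34) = (0 2 7)(4 9 8)(5 10 6)(11 12 13)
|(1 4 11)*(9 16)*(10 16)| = |(1 4 11)(9 10 16)| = 3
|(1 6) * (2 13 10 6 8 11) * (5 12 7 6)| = |(1 8 11 2 13 10 5 12 7 6)| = 10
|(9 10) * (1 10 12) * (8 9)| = 5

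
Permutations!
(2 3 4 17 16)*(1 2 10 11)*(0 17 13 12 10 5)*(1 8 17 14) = (0 14 1 2 3 4 13 12 10 11 8 17 16 5) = [14, 2, 3, 4, 13, 0, 6, 7, 17, 9, 11, 8, 10, 12, 1, 15, 5, 16]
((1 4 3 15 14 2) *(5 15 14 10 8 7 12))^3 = (1 14 4 2 3)(5 8)(7 15)(10 12)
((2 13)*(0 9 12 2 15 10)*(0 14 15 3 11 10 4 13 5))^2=(0 12 5 9 2)(3 10 15 13 11 14 4)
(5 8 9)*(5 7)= (5 8 9 7)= [0, 1, 2, 3, 4, 8, 6, 5, 9, 7]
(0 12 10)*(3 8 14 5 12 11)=(0 11 3 8 14 5 12 10)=[11, 1, 2, 8, 4, 12, 6, 7, 14, 9, 0, 3, 10, 13, 5]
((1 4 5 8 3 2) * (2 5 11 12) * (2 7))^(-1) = (1 2 7 12 11 4)(3 8 5)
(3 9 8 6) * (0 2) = (0 2)(3 9 8 6) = [2, 1, 0, 9, 4, 5, 3, 7, 6, 8]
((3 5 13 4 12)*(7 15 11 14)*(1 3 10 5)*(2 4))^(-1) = (1 3)(2 13 5 10 12 4)(7 14 11 15)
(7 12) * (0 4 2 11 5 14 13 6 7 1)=(0 4 2 11 5 14 13 6 7 12 1)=[4, 0, 11, 3, 2, 14, 7, 12, 8, 9, 10, 5, 1, 6, 13]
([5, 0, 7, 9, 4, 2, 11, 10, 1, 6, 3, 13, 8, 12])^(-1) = [1, 8, 5, 10, 4, 0, 9, 2, 12, 3, 7, 6, 13, 11]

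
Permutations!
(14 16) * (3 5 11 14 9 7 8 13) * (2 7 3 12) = (2 7 8 13 12)(3 5 11 14 16 9) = [0, 1, 7, 5, 4, 11, 6, 8, 13, 3, 10, 14, 2, 12, 16, 15, 9]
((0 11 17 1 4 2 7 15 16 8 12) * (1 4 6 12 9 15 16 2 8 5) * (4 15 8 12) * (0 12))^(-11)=((0 11 17 15 2 7 16 5 1 6 4)(8 9))^(-11)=(17)(8 9)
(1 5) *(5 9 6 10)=(1 9 6 10 5)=[0, 9, 2, 3, 4, 1, 10, 7, 8, 6, 5]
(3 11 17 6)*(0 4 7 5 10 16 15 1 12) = [4, 12, 2, 11, 7, 10, 3, 5, 8, 9, 16, 17, 0, 13, 14, 1, 15, 6] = (0 4 7 5 10 16 15 1 12)(3 11 17 6)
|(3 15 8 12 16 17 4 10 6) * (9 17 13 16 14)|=10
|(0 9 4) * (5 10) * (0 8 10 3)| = 7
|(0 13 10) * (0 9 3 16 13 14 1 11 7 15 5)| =|(0 14 1 11 7 15 5)(3 16 13 10 9)| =35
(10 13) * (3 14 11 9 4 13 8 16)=[0, 1, 2, 14, 13, 5, 6, 7, 16, 4, 8, 9, 12, 10, 11, 15, 3]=(3 14 11 9 4 13 10 8 16)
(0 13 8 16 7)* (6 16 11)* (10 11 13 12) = (0 12 10 11 6 16 7)(8 13) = [12, 1, 2, 3, 4, 5, 16, 0, 13, 9, 11, 6, 10, 8, 14, 15, 7]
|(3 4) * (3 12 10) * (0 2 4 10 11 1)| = |(0 2 4 12 11 1)(3 10)| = 6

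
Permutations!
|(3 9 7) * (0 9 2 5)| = |(0 9 7 3 2 5)| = 6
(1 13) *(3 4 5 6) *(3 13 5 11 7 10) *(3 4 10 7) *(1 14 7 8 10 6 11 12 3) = [0, 5, 2, 6, 12, 11, 13, 8, 10, 9, 4, 1, 3, 14, 7] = (1 5 11)(3 6 13 14 7 8 10 4 12)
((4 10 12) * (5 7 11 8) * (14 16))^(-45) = ((4 10 12)(5 7 11 8)(14 16))^(-45) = (5 8 11 7)(14 16)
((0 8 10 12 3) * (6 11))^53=((0 8 10 12 3)(6 11))^53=(0 12 8 3 10)(6 11)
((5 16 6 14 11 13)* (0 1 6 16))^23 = (16)(0 6 11 5 1 14 13)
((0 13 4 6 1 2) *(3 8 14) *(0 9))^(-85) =(0 9 2 1 6 4 13)(3 14 8)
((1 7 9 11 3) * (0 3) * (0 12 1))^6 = (1 7 9 11 12)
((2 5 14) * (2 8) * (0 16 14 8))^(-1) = (0 14 16)(2 8 5)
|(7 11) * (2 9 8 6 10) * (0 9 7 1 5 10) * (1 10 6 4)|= |(0 9 8 4 1 5 6)(2 7 11 10)|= 28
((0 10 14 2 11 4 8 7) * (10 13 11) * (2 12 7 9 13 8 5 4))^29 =(0 7 12 14 10 2 11 13 9 8)(4 5)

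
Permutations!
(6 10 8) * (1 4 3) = (1 4 3)(6 10 8) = [0, 4, 2, 1, 3, 5, 10, 7, 6, 9, 8]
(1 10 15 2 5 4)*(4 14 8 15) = (1 10 4)(2 5 14 8 15) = [0, 10, 5, 3, 1, 14, 6, 7, 15, 9, 4, 11, 12, 13, 8, 2]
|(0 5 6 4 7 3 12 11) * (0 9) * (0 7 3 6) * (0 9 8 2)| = |(0 5 9 7 6 4 3 12 11 8 2)| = 11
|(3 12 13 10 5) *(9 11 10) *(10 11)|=6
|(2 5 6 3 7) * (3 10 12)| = 7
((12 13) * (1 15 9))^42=((1 15 9)(12 13))^42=(15)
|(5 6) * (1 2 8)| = |(1 2 8)(5 6)| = 6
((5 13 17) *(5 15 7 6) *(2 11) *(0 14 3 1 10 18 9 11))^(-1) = ((0 14 3 1 10 18 9 11 2)(5 13 17 15 7 6))^(-1) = (0 2 11 9 18 10 1 3 14)(5 6 7 15 17 13)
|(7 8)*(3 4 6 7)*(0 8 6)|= 4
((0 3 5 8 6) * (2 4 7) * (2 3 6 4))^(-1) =(0 6)(3 7 4 8 5)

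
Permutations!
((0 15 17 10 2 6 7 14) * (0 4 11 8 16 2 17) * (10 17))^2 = (17)(2 7 4 8)(6 14 11 16)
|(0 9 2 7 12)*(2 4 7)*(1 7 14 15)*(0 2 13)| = 10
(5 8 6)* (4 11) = [0, 1, 2, 3, 11, 8, 5, 7, 6, 9, 10, 4] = (4 11)(5 8 6)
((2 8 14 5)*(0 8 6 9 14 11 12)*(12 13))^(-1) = ((0 8 11 13 12)(2 6 9 14 5))^(-1) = (0 12 13 11 8)(2 5 14 9 6)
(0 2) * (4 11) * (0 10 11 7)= (0 2 10 11 4 7)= [2, 1, 10, 3, 7, 5, 6, 0, 8, 9, 11, 4]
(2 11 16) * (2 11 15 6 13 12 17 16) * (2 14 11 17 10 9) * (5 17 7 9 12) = (2 15 6 13 5 17 16 7 9)(10 12)(11 14) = [0, 1, 15, 3, 4, 17, 13, 9, 8, 2, 12, 14, 10, 5, 11, 6, 7, 16]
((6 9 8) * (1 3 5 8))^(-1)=((1 3 5 8 6 9))^(-1)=(1 9 6 8 5 3)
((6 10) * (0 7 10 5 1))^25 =(0 7 10 6 5 1)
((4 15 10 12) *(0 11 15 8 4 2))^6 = (15)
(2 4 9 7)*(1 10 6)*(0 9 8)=(0 9 7 2 4 8)(1 10 6)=[9, 10, 4, 3, 8, 5, 1, 2, 0, 7, 6]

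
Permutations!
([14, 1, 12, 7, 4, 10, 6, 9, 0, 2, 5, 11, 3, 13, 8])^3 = (14)(2 7 12 9 3)(5 10)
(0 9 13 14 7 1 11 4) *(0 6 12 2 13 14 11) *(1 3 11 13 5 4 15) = (0 9 14 7 3 11 15 1)(2 5 4 6 12) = [9, 0, 5, 11, 6, 4, 12, 3, 8, 14, 10, 15, 2, 13, 7, 1]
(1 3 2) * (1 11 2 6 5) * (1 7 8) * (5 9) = [0, 3, 11, 6, 4, 7, 9, 8, 1, 5, 10, 2] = (1 3 6 9 5 7 8)(2 11)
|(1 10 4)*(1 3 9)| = 5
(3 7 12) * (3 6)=(3 7 12 6)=[0, 1, 2, 7, 4, 5, 3, 12, 8, 9, 10, 11, 6]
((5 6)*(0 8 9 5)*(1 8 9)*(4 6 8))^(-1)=(0 6 4 1 8 5 9)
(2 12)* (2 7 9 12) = (7 9 12) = [0, 1, 2, 3, 4, 5, 6, 9, 8, 12, 10, 11, 7]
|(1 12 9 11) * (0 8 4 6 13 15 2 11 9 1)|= 8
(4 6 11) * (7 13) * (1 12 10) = [0, 12, 2, 3, 6, 5, 11, 13, 8, 9, 1, 4, 10, 7] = (1 12 10)(4 6 11)(7 13)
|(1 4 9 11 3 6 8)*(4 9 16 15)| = |(1 9 11 3 6 8)(4 16 15)| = 6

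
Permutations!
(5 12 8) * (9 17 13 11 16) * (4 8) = [0, 1, 2, 3, 8, 12, 6, 7, 5, 17, 10, 16, 4, 11, 14, 15, 9, 13] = (4 8 5 12)(9 17 13 11 16)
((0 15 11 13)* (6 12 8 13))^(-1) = (0 13 8 12 6 11 15)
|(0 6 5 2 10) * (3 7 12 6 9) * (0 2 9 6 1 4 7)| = |(0 6 5 9 3)(1 4 7 12)(2 10)| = 20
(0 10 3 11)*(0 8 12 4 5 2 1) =(0 10 3 11 8 12 4 5 2 1) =[10, 0, 1, 11, 5, 2, 6, 7, 12, 9, 3, 8, 4]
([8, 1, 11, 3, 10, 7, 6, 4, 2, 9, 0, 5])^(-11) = [7, 1, 10, 3, 11, 8, 6, 2, 4, 9, 5, 0]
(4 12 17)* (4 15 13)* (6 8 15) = (4 12 17 6 8 15 13) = [0, 1, 2, 3, 12, 5, 8, 7, 15, 9, 10, 11, 17, 4, 14, 13, 16, 6]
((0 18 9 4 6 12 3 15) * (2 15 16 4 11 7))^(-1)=((0 18 9 11 7 2 15)(3 16 4 6 12))^(-1)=(0 15 2 7 11 9 18)(3 12 6 4 16)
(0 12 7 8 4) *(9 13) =(0 12 7 8 4)(9 13) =[12, 1, 2, 3, 0, 5, 6, 8, 4, 13, 10, 11, 7, 9]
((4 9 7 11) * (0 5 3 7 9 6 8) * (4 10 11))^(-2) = ((0 5 3 7 4 6 8)(10 11))^(-2) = (11)(0 6 7 5 8 4 3)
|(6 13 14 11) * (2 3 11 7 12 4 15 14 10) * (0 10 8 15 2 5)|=|(0 10 5)(2 3 11 6 13 8 15 14 7 12 4)|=33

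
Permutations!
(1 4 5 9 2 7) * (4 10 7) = [0, 10, 4, 3, 5, 9, 6, 1, 8, 2, 7] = (1 10 7)(2 4 5 9)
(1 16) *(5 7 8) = (1 16)(5 7 8) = [0, 16, 2, 3, 4, 7, 6, 8, 5, 9, 10, 11, 12, 13, 14, 15, 1]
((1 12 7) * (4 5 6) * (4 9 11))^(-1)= ((1 12 7)(4 5 6 9 11))^(-1)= (1 7 12)(4 11 9 6 5)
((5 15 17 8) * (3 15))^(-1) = (3 5 8 17 15)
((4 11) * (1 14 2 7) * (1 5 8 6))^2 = ((1 14 2 7 5 8 6)(4 11))^2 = (1 2 5 6 14 7 8)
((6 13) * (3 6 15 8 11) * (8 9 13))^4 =(9 13 15)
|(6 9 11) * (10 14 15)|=|(6 9 11)(10 14 15)|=3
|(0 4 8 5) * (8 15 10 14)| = |(0 4 15 10 14 8 5)| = 7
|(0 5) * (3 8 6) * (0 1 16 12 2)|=|(0 5 1 16 12 2)(3 8 6)|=6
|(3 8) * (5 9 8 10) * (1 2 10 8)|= 10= |(1 2 10 5 9)(3 8)|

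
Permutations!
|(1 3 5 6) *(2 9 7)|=12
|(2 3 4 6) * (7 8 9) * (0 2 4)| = 6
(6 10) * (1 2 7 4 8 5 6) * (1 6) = [0, 2, 7, 3, 8, 1, 10, 4, 5, 9, 6] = (1 2 7 4 8 5)(6 10)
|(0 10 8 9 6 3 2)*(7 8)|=8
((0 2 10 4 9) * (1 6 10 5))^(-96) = ((0 2 5 1 6 10 4 9))^(-96) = (10)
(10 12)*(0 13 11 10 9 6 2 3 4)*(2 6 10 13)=(0 2 3 4)(9 10 12)(11 13)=[2, 1, 3, 4, 0, 5, 6, 7, 8, 10, 12, 13, 9, 11]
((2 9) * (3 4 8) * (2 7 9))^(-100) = (9)(3 8 4)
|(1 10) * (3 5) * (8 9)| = 2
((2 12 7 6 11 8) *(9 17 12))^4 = (2 7)(6 9)(8 12)(11 17)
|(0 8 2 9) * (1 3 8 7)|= 7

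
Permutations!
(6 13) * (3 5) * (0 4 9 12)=(0 4 9 12)(3 5)(6 13)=[4, 1, 2, 5, 9, 3, 13, 7, 8, 12, 10, 11, 0, 6]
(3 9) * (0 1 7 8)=[1, 7, 2, 9, 4, 5, 6, 8, 0, 3]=(0 1 7 8)(3 9)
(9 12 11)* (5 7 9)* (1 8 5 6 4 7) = (1 8 5)(4 7 9 12 11 6) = [0, 8, 2, 3, 7, 1, 4, 9, 5, 12, 10, 6, 11]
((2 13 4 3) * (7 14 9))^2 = (2 4)(3 13)(7 9 14)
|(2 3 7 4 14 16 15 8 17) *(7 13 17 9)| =28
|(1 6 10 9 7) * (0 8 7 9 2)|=7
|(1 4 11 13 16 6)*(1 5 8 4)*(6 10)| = |(4 11 13 16 10 6 5 8)| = 8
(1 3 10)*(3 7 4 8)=[0, 7, 2, 10, 8, 5, 6, 4, 3, 9, 1]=(1 7 4 8 3 10)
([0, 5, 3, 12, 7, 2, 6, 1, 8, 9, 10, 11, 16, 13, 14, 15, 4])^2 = (1 2 12 4)(3 16 7 5)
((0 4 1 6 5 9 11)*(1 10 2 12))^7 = (0 5 12 4 9 1 10 11 6 2)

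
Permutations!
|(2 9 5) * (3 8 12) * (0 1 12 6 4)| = |(0 1 12 3 8 6 4)(2 9 5)| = 21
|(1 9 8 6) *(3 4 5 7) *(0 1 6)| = 4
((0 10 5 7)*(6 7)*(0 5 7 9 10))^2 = ((5 6 9 10 7))^2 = (5 9 7 6 10)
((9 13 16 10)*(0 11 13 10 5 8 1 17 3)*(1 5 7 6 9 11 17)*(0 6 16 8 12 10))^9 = ((0 17 3 6 9)(5 12 10 11 13 8)(7 16))^9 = (0 9 6 3 17)(5 11)(7 16)(8 10)(12 13)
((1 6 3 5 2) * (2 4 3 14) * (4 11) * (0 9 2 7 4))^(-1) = (0 11 5 3 4 7 14 6 1 2 9)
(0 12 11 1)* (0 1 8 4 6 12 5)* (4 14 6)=(0 5)(6 12 11 8 14)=[5, 1, 2, 3, 4, 0, 12, 7, 14, 9, 10, 8, 11, 13, 6]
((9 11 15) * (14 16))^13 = (9 11 15)(14 16)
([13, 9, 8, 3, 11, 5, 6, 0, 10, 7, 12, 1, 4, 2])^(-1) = [7, 11, 13, 3, 12, 5, 6, 9, 2, 1, 8, 4, 10, 0]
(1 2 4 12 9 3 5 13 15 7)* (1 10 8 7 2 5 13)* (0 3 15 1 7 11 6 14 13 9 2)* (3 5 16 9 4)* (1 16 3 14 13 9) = [5, 3, 14, 4, 12, 7, 13, 10, 11, 15, 8, 6, 2, 16, 9, 0, 1] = (0 5 7 10 8 11 6 13 16 1 3 4 12 2 14 9 15)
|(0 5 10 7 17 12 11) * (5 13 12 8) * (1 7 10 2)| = 12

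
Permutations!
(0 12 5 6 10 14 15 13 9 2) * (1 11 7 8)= (0 12 5 6 10 14 15 13 9 2)(1 11 7 8)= [12, 11, 0, 3, 4, 6, 10, 8, 1, 2, 14, 7, 5, 9, 15, 13]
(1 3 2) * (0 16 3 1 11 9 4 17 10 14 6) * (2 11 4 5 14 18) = (0 16 3 11 9 5 14 6)(2 4 17 10 18) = [16, 1, 4, 11, 17, 14, 0, 7, 8, 5, 18, 9, 12, 13, 6, 15, 3, 10, 2]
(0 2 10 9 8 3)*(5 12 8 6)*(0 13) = (0 2 10 9 6 5 12 8 3 13) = [2, 1, 10, 13, 4, 12, 5, 7, 3, 6, 9, 11, 8, 0]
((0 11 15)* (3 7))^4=(0 11 15)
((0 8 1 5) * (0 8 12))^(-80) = ((0 12)(1 5 8))^(-80) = (12)(1 5 8)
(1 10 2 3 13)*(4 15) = [0, 10, 3, 13, 15, 5, 6, 7, 8, 9, 2, 11, 12, 1, 14, 4] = (1 10 2 3 13)(4 15)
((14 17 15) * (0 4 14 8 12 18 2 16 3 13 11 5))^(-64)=((0 4 14 17 15 8 12 18 2 16 3 13 11 5))^(-64)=(0 12 11 15 3 14 2)(4 18 5 8 13 17 16)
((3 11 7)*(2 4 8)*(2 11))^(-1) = ((2 4 8 11 7 3))^(-1) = (2 3 7 11 8 4)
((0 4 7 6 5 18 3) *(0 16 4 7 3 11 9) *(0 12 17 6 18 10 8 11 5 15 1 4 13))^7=(0 9 3 10 15 7 12 16 8 1 18 17 13 11 4 5 6)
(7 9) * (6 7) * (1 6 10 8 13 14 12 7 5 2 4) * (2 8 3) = (1 6 5 8 13 14 12 7 9 10 3 2 4) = [0, 6, 4, 2, 1, 8, 5, 9, 13, 10, 3, 11, 7, 14, 12]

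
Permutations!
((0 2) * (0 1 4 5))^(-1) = ((0 2 1 4 5))^(-1) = (0 5 4 1 2)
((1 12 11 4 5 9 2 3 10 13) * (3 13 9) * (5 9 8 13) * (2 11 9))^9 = (1 8 3 2 11 12 13 10 5 4 9) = ((1 12 9 11 4 2 5 3 10 8 13))^9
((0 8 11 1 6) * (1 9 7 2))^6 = ((0 8 11 9 7 2 1 6))^6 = (0 1 7 11)(2 9 8 6)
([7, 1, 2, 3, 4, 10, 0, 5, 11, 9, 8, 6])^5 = [11, 1, 2, 3, 4, 0, 8, 6, 5, 9, 7, 10]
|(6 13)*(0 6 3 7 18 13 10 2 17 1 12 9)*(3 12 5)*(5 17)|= 22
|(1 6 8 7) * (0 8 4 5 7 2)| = 15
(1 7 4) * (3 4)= (1 7 3 4)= [0, 7, 2, 4, 1, 5, 6, 3]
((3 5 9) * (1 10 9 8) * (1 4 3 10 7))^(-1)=((1 7)(3 5 8 4)(9 10))^(-1)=(1 7)(3 4 8 5)(9 10)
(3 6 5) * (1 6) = (1 6 5 3) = [0, 6, 2, 1, 4, 3, 5]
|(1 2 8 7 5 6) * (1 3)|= 7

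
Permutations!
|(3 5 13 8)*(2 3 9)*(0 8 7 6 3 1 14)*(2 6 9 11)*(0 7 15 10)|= 14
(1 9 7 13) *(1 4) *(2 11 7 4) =[0, 9, 11, 3, 1, 5, 6, 13, 8, 4, 10, 7, 12, 2] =(1 9 4)(2 11 7 13)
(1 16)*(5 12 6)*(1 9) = (1 16 9)(5 12 6) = [0, 16, 2, 3, 4, 12, 5, 7, 8, 1, 10, 11, 6, 13, 14, 15, 9]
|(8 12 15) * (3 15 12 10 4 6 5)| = |(3 15 8 10 4 6 5)| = 7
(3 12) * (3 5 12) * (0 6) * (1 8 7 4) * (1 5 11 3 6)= (0 1 8 7 4 5 12 11 3 6)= [1, 8, 2, 6, 5, 12, 0, 4, 7, 9, 10, 3, 11]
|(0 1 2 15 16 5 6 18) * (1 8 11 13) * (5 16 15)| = |(0 8 11 13 1 2 5 6 18)| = 9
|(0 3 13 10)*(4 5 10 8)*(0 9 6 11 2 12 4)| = 8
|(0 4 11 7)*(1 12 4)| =6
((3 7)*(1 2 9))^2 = ((1 2 9)(3 7))^2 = (1 9 2)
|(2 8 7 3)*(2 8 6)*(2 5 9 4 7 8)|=|(2 6 5 9 4 7 3)|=7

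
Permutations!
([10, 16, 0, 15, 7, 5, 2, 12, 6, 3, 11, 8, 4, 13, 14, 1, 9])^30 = (16)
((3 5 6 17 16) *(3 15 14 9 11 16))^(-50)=(3 6)(5 17)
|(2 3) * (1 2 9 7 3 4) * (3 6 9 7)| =|(1 2 4)(3 7 6 9)| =12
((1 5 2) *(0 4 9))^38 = ((0 4 9)(1 5 2))^38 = (0 9 4)(1 2 5)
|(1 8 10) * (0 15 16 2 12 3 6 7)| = |(0 15 16 2 12 3 6 7)(1 8 10)| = 24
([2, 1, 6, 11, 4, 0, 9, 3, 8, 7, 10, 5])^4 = (0 7)(2 3)(5 9)(6 11)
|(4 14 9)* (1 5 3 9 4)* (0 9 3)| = |(0 9 1 5)(4 14)| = 4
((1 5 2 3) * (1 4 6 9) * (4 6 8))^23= (1 9 6 3 2 5)(4 8)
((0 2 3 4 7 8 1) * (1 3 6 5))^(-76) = (8)(0 1 5 6 2)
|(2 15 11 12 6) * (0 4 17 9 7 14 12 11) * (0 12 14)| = 20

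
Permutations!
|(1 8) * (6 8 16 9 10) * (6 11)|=7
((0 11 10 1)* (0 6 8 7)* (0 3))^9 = (0 11 10 1 6 8 7 3)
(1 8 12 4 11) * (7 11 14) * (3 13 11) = (1 8 12 4 14 7 3 13 11) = [0, 8, 2, 13, 14, 5, 6, 3, 12, 9, 10, 1, 4, 11, 7]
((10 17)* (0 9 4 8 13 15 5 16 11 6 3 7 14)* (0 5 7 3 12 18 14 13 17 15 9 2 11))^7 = (0 5 18 6 2 16 14 12 11)(4 9 13 7 15 10 17 8)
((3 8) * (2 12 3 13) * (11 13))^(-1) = (2 13 11 8 3 12)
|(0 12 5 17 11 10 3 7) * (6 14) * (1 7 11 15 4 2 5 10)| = |(0 12 10 3 11 1 7)(2 5 17 15 4)(6 14)| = 70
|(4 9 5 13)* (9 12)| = 5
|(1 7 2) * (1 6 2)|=|(1 7)(2 6)|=2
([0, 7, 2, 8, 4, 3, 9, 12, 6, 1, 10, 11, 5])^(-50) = (1 6 3 12)(5 7 9 8)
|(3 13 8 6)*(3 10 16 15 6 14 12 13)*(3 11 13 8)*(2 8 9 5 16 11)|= 13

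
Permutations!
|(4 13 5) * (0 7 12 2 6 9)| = |(0 7 12 2 6 9)(4 13 5)| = 6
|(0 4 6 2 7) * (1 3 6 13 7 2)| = 12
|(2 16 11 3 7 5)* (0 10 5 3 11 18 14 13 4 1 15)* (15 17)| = |(0 10 5 2 16 18 14 13 4 1 17 15)(3 7)| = 12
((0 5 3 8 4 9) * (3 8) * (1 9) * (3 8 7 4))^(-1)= (0 9 1 4 7 5)(3 8)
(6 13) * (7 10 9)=[0, 1, 2, 3, 4, 5, 13, 10, 8, 7, 9, 11, 12, 6]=(6 13)(7 10 9)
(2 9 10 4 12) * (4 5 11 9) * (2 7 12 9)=[0, 1, 4, 3, 9, 11, 6, 12, 8, 10, 5, 2, 7]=(2 4 9 10 5 11)(7 12)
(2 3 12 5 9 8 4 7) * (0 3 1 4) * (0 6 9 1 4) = (0 3 12 5 1)(2 4 7)(6 9 8) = [3, 0, 4, 12, 7, 1, 9, 2, 6, 8, 10, 11, 5]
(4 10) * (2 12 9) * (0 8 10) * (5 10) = (0 8 5 10 4)(2 12 9) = [8, 1, 12, 3, 0, 10, 6, 7, 5, 2, 4, 11, 9]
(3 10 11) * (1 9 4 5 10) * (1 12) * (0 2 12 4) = (0 2 12 1 9)(3 4 5 10 11) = [2, 9, 12, 4, 5, 10, 6, 7, 8, 0, 11, 3, 1]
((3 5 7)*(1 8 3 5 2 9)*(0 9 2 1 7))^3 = (0 5 7 9)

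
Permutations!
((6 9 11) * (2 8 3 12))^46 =(2 3)(6 9 11)(8 12)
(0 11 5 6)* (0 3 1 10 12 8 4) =(0 11 5 6 3 1 10 12 8 4) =[11, 10, 2, 1, 0, 6, 3, 7, 4, 9, 12, 5, 8]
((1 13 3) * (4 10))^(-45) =(13)(4 10)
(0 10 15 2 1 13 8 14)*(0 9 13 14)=(0 10 15 2 1 14 9 13 8)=[10, 14, 1, 3, 4, 5, 6, 7, 0, 13, 15, 11, 12, 8, 9, 2]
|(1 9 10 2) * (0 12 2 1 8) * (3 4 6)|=|(0 12 2 8)(1 9 10)(3 4 6)|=12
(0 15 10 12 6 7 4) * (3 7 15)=(0 3 7 4)(6 15 10 12)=[3, 1, 2, 7, 0, 5, 15, 4, 8, 9, 12, 11, 6, 13, 14, 10]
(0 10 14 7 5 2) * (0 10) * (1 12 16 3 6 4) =[0, 12, 10, 6, 1, 2, 4, 5, 8, 9, 14, 11, 16, 13, 7, 15, 3] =(1 12 16 3 6 4)(2 10 14 7 5)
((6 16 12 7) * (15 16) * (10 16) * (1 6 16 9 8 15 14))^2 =((1 6 14)(7 16 12)(8 15 10 9))^2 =(1 14 6)(7 12 16)(8 10)(9 15)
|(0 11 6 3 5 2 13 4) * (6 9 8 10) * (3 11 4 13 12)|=20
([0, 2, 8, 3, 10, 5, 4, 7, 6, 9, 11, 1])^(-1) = (1 11 10 4 6 8 2)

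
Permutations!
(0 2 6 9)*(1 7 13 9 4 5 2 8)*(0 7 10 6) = (0 8 1 10 6 4 5 2)(7 13 9) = [8, 10, 0, 3, 5, 2, 4, 13, 1, 7, 6, 11, 12, 9]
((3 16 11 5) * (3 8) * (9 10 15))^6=(3 16 11 5 8)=((3 16 11 5 8)(9 10 15))^6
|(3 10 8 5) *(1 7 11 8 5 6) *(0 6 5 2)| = |(0 6 1 7 11 8 5 3 10 2)| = 10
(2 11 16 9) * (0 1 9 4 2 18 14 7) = [1, 9, 11, 3, 2, 5, 6, 0, 8, 18, 10, 16, 12, 13, 7, 15, 4, 17, 14] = (0 1 9 18 14 7)(2 11 16 4)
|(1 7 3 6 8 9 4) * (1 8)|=12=|(1 7 3 6)(4 8 9)|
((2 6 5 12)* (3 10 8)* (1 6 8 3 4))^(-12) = ((1 6 5 12 2 8 4)(3 10))^(-12) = (1 5 2 4 6 12 8)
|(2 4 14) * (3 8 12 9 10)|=|(2 4 14)(3 8 12 9 10)|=15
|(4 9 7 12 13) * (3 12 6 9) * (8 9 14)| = 20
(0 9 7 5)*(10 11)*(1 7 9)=(0 1 7 5)(10 11)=[1, 7, 2, 3, 4, 0, 6, 5, 8, 9, 11, 10]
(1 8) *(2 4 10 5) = (1 8)(2 4 10 5) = [0, 8, 4, 3, 10, 2, 6, 7, 1, 9, 5]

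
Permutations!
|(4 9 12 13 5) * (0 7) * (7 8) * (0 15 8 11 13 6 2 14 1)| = 33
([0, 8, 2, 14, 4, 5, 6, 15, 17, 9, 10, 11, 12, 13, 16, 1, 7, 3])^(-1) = [0, 15, 2, 17, 4, 5, 6, 16, 1, 9, 10, 11, 12, 13, 3, 7, 14, 8]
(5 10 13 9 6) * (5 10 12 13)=(5 12 13 9 6 10)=[0, 1, 2, 3, 4, 12, 10, 7, 8, 6, 5, 11, 13, 9]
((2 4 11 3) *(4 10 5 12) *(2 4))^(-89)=(2 12 5 10)(3 4 11)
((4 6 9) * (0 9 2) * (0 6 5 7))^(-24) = ((0 9 4 5 7)(2 6))^(-24) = (0 9 4 5 7)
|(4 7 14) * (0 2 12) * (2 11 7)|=|(0 11 7 14 4 2 12)|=7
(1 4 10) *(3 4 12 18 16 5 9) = [0, 12, 2, 4, 10, 9, 6, 7, 8, 3, 1, 11, 18, 13, 14, 15, 5, 17, 16] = (1 12 18 16 5 9 3 4 10)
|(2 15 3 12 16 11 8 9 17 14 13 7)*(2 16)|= 8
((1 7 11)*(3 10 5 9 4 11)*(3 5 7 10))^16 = ((1 10 7 5 9 4 11))^16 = (1 7 9 11 10 5 4)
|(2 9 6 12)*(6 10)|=|(2 9 10 6 12)|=5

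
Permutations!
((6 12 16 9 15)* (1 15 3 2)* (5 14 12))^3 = (1 5 16 2 6 12 3 15 14 9) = ((1 15 6 5 14 12 16 9 3 2))^3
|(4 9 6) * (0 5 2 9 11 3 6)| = |(0 5 2 9)(3 6 4 11)| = 4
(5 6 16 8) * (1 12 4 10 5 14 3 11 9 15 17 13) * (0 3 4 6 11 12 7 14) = (0 3 12 6 16 8)(1 7 14 4 10 5 11 9 15 17 13) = [3, 7, 2, 12, 10, 11, 16, 14, 0, 15, 5, 9, 6, 1, 4, 17, 8, 13]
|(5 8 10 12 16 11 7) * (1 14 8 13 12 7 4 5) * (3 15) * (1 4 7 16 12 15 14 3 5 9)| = 30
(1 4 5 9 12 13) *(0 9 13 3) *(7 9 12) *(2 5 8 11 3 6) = (0 12 6 2 5 13 1 4 8 11 3)(7 9) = [12, 4, 5, 0, 8, 13, 2, 9, 11, 7, 10, 3, 6, 1]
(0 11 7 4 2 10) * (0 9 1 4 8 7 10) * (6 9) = (0 11 10 6 9 1 4 2)(7 8) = [11, 4, 0, 3, 2, 5, 9, 8, 7, 1, 6, 10]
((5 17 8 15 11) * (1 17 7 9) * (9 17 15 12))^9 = ((1 15 11 5 7 17 8 12 9))^9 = (17)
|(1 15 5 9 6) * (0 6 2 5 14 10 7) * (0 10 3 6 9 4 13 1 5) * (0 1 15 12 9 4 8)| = |(0 4 13 15 14 3 6 5 8)(1 12 9 2)(7 10)| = 36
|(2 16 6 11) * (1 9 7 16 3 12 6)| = 20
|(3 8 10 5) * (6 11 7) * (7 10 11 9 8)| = 8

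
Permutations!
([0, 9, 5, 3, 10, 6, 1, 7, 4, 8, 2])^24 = [0, 1, 2, 3, 4, 5, 6, 7, 8, 9, 10]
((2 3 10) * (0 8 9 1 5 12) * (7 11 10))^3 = ((0 8 9 1 5 12)(2 3 7 11 10))^3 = (0 1)(2 11 3 10 7)(5 8)(9 12)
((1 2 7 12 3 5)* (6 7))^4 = ((1 2 6 7 12 3 5))^4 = (1 12 2 3 6 5 7)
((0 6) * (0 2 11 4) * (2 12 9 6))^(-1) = (0 4 11 2)(6 9 12)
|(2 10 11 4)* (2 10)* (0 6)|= |(0 6)(4 10 11)|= 6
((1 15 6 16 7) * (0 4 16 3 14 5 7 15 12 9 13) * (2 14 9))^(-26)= (0 9 6 16)(1 5 2)(3 15 4 13)(7 14 12)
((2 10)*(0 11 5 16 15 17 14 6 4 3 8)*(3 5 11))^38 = (0 8 3)(4 15 6 16 14 5 17)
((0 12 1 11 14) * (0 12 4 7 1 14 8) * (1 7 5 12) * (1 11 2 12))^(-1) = (0 8 11 14 12 2 1 5 4)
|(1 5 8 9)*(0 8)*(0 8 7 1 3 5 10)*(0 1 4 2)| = 4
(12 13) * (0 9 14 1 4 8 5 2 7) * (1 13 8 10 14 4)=(0 9 4 10 14 13 12 8 5 2 7)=[9, 1, 7, 3, 10, 2, 6, 0, 5, 4, 14, 11, 8, 12, 13]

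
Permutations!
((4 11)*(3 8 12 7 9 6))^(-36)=(12)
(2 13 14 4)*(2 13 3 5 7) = [0, 1, 3, 5, 13, 7, 6, 2, 8, 9, 10, 11, 12, 14, 4] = (2 3 5 7)(4 13 14)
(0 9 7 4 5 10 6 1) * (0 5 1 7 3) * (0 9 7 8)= (0 7 4 1 5 10 6 8)(3 9)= [7, 5, 2, 9, 1, 10, 8, 4, 0, 3, 6]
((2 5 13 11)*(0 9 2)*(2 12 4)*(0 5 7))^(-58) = ((0 9 12 4 2 7)(5 13 11))^(-58) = (0 12 2)(4 7 9)(5 11 13)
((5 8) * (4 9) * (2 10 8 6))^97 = (2 8 6 10 5)(4 9)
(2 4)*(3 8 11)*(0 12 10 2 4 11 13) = (0 12 10 2 11 3 8 13) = [12, 1, 11, 8, 4, 5, 6, 7, 13, 9, 2, 3, 10, 0]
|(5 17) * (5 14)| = 3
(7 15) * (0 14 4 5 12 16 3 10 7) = (0 14 4 5 12 16 3 10 7 15) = [14, 1, 2, 10, 5, 12, 6, 15, 8, 9, 7, 11, 16, 13, 4, 0, 3]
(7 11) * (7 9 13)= (7 11 9 13)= [0, 1, 2, 3, 4, 5, 6, 11, 8, 13, 10, 9, 12, 7]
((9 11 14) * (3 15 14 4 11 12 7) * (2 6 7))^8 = ((2 6 7 3 15 14 9 12)(4 11))^8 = (15)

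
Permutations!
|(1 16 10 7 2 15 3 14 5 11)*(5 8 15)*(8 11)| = 11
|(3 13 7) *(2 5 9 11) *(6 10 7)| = 20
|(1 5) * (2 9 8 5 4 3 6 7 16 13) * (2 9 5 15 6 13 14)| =13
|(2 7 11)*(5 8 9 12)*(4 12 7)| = 8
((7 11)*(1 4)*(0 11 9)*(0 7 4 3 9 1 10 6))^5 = (11)(1 3 9 7)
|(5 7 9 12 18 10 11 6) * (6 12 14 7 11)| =|(5 11 12 18 10 6)(7 9 14)| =6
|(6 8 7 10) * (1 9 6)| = |(1 9 6 8 7 10)| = 6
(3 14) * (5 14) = (3 5 14) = [0, 1, 2, 5, 4, 14, 6, 7, 8, 9, 10, 11, 12, 13, 3]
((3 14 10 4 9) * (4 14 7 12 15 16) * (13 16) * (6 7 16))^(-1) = ((3 16 4 9)(6 7 12 15 13)(10 14))^(-1) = (3 9 4 16)(6 13 15 12 7)(10 14)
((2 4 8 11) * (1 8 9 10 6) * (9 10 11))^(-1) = (1 6 10 4 2 11 9 8)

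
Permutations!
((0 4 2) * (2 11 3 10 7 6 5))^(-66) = ((0 4 11 3 10 7 6 5 2))^(-66) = (0 6 3)(2 7 11)(4 5 10)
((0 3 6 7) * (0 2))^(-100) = ((0 3 6 7 2))^(-100) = (7)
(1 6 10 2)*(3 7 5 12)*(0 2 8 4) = (0 2 1 6 10 8 4)(3 7 5 12) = [2, 6, 1, 7, 0, 12, 10, 5, 4, 9, 8, 11, 3]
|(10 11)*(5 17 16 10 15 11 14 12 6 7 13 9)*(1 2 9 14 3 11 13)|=|(1 2 9 5 17 16 10 3 11 15 13 14 12 6 7)|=15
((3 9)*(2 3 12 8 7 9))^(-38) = ((2 3)(7 9 12 8))^(-38) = (7 12)(8 9)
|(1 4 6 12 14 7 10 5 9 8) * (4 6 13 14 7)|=|(1 6 12 7 10 5 9 8)(4 13 14)|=24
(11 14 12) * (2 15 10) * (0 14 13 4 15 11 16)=(0 14 12 16)(2 11 13 4 15 10)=[14, 1, 11, 3, 15, 5, 6, 7, 8, 9, 2, 13, 16, 4, 12, 10, 0]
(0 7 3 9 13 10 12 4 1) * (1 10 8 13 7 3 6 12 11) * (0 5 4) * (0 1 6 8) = [3, 5, 2, 9, 10, 4, 12, 8, 13, 7, 11, 6, 1, 0] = (0 3 9 7 8 13)(1 5 4 10 11 6 12)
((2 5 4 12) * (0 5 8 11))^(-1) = (0 11 8 2 12 4 5)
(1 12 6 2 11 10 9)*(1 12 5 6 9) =(1 5 6 2 11 10)(9 12) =[0, 5, 11, 3, 4, 6, 2, 7, 8, 12, 1, 10, 9]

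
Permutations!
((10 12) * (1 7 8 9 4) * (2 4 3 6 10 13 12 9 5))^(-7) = (1 4 2 5 8 7)(3 6 10 9)(12 13)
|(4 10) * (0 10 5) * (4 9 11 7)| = 7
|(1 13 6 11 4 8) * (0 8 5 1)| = |(0 8)(1 13 6 11 4 5)| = 6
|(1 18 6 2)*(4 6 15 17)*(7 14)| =|(1 18 15 17 4 6 2)(7 14)| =14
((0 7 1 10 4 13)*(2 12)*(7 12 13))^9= (0 12 2 13)(1 10 4 7)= ((0 12 2 13)(1 10 4 7))^9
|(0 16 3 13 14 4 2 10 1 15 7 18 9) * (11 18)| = 14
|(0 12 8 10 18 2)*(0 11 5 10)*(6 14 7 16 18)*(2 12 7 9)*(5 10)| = |(0 7 16 18 12 8)(2 11 10 6 14 9)| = 6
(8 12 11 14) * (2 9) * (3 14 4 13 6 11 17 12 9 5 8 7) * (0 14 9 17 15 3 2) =[14, 1, 5, 9, 13, 8, 11, 2, 17, 0, 10, 4, 15, 6, 7, 3, 16, 12] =(0 14 7 2 5 8 17 12 15 3 9)(4 13 6 11)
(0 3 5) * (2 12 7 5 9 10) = (0 3 9 10 2 12 7 5) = [3, 1, 12, 9, 4, 0, 6, 5, 8, 10, 2, 11, 7]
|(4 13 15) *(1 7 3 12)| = |(1 7 3 12)(4 13 15)| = 12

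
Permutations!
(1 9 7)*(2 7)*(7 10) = [0, 9, 10, 3, 4, 5, 6, 1, 8, 2, 7] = (1 9 2 10 7)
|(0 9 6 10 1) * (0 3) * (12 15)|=6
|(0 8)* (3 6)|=2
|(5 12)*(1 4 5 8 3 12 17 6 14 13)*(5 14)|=12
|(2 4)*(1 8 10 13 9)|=|(1 8 10 13 9)(2 4)|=10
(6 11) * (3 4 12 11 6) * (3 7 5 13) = (3 4 12 11 7 5 13) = [0, 1, 2, 4, 12, 13, 6, 5, 8, 9, 10, 7, 11, 3]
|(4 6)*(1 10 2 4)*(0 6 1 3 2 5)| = 8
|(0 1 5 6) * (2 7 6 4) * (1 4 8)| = 15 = |(0 4 2 7 6)(1 5 8)|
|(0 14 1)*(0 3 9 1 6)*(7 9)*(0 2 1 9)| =|(0 14 6 2 1 3 7)| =7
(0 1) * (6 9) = (0 1)(6 9) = [1, 0, 2, 3, 4, 5, 9, 7, 8, 6]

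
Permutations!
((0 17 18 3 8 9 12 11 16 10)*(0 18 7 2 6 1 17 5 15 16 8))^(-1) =((0 5 15 16 10 18 3)(1 17 7 2 6)(8 9 12 11))^(-1) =(0 3 18 10 16 15 5)(1 6 2 7 17)(8 11 12 9)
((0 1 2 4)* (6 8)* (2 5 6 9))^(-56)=((0 1 5 6 8 9 2 4))^(-56)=(9)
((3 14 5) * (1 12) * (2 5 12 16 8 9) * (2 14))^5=(1 12 14 9 8 16)(2 3 5)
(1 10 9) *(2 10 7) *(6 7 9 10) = (10)(1 9)(2 6 7) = [0, 9, 6, 3, 4, 5, 7, 2, 8, 1, 10]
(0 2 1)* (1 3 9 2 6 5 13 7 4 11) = [6, 0, 3, 9, 11, 13, 5, 4, 8, 2, 10, 1, 12, 7] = (0 6 5 13 7 4 11 1)(2 3 9)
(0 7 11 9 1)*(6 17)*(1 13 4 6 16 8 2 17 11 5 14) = (0 7 5 14 1)(2 17 16 8)(4 6 11 9 13) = [7, 0, 17, 3, 6, 14, 11, 5, 2, 13, 10, 9, 12, 4, 1, 15, 8, 16]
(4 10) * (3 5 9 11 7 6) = (3 5 9 11 7 6)(4 10) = [0, 1, 2, 5, 10, 9, 3, 6, 8, 11, 4, 7]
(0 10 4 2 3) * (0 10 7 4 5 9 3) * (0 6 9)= [7, 1, 6, 10, 2, 0, 9, 4, 8, 3, 5]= (0 7 4 2 6 9 3 10 5)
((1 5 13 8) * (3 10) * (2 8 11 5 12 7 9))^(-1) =(1 8 2 9 7 12)(3 10)(5 11 13)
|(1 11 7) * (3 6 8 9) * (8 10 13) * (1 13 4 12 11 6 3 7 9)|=10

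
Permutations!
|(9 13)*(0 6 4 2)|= 4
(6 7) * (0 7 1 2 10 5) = (0 7 6 1 2 10 5) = [7, 2, 10, 3, 4, 0, 1, 6, 8, 9, 5]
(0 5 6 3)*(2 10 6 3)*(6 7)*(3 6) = (0 5 6 2 10 7 3) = [5, 1, 10, 0, 4, 6, 2, 3, 8, 9, 7]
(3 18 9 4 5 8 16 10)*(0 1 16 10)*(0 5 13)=[1, 16, 2, 18, 13, 8, 6, 7, 10, 4, 3, 11, 12, 0, 14, 15, 5, 17, 9]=(0 1 16 5 8 10 3 18 9 4 13)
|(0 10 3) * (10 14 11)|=5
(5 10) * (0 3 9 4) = (0 3 9 4)(5 10) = [3, 1, 2, 9, 0, 10, 6, 7, 8, 4, 5]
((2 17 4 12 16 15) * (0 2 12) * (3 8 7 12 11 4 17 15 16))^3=(17)(0 11 2 4 15)(3 12 7 8)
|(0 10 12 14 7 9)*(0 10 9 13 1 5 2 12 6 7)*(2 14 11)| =9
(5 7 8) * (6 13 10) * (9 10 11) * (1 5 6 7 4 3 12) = (1 5 4 3 12)(6 13 11 9 10 7 8) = [0, 5, 2, 12, 3, 4, 13, 8, 6, 10, 7, 9, 1, 11]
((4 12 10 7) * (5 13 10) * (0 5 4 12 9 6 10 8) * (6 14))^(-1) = (0 8 13 5)(4 12 7 10 6 14 9)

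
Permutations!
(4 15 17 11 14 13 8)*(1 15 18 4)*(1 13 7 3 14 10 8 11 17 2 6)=(1 15 2 6)(3 14 7)(4 18)(8 13 11 10)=[0, 15, 6, 14, 18, 5, 1, 3, 13, 9, 8, 10, 12, 11, 7, 2, 16, 17, 4]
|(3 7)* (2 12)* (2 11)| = |(2 12 11)(3 7)| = 6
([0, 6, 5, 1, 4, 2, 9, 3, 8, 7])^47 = [0, 9, 5, 6, 4, 2, 7, 1, 8, 3]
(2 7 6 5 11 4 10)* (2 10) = (2 7 6 5 11 4) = [0, 1, 7, 3, 2, 11, 5, 6, 8, 9, 10, 4]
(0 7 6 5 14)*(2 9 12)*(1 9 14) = (0 7 6 5 1 9 12 2 14) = [7, 9, 14, 3, 4, 1, 5, 6, 8, 12, 10, 11, 2, 13, 0]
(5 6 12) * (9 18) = (5 6 12)(9 18) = [0, 1, 2, 3, 4, 6, 12, 7, 8, 18, 10, 11, 5, 13, 14, 15, 16, 17, 9]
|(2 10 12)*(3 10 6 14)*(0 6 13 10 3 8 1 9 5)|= 28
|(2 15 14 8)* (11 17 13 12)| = 4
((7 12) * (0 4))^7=((0 4)(7 12))^7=(0 4)(7 12)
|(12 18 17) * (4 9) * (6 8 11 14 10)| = 30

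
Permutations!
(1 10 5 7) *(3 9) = [0, 10, 2, 9, 4, 7, 6, 1, 8, 3, 5] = (1 10 5 7)(3 9)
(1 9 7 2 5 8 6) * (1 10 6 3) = (1 9 7 2 5 8 3)(6 10) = [0, 9, 5, 1, 4, 8, 10, 2, 3, 7, 6]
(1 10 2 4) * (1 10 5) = (1 5)(2 4 10) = [0, 5, 4, 3, 10, 1, 6, 7, 8, 9, 2]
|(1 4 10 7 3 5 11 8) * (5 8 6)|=|(1 4 10 7 3 8)(5 11 6)|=6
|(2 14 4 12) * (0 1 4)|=6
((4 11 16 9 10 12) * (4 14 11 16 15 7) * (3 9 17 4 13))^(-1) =((3 9 10 12 14 11 15 7 13)(4 16 17))^(-1) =(3 13 7 15 11 14 12 10 9)(4 17 16)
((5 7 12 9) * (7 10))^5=(12)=((5 10 7 12 9))^5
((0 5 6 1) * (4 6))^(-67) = ((0 5 4 6 1))^(-67) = (0 6 5 1 4)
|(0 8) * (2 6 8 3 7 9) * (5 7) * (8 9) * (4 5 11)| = 21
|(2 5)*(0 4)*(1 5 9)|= 4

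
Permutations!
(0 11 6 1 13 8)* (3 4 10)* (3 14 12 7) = (0 11 6 1 13 8)(3 4 10 14 12 7) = [11, 13, 2, 4, 10, 5, 1, 3, 0, 9, 14, 6, 7, 8, 12]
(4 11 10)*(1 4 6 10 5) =[0, 4, 2, 3, 11, 1, 10, 7, 8, 9, 6, 5] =(1 4 11 5)(6 10)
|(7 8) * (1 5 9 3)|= |(1 5 9 3)(7 8)|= 4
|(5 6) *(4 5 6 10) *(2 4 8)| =5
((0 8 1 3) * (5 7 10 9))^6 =((0 8 1 3)(5 7 10 9))^6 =(0 1)(3 8)(5 10)(7 9)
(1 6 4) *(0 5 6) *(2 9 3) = (0 5 6 4 1)(2 9 3) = [5, 0, 9, 2, 1, 6, 4, 7, 8, 3]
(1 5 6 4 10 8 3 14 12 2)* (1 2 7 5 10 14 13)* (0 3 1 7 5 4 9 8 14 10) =[3, 0, 2, 13, 10, 6, 9, 4, 1, 8, 14, 11, 5, 7, 12] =(0 3 13 7 4 10 14 12 5 6 9 8 1)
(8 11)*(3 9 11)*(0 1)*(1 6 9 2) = (0 6 9 11 8 3 2 1) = [6, 0, 1, 2, 4, 5, 9, 7, 3, 11, 10, 8]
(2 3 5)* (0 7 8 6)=[7, 1, 3, 5, 4, 2, 0, 8, 6]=(0 7 8 6)(2 3 5)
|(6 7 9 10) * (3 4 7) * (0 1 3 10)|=6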